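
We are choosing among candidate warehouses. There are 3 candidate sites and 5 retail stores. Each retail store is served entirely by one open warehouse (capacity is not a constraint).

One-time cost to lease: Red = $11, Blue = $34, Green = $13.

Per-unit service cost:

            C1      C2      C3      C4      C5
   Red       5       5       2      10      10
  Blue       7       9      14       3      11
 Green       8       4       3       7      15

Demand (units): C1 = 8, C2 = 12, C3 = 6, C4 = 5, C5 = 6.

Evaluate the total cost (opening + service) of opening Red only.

Each retail store is assigned to its cheapest site among the open ones.
{Red}: C1→Red 5·8=40, C2→Red 5·12=60, C3→Red 2·6=12, C4→Red 10·5=50, C5→Red 10·6=60. Service 222; fixed 11; total 233.

Total cost: 233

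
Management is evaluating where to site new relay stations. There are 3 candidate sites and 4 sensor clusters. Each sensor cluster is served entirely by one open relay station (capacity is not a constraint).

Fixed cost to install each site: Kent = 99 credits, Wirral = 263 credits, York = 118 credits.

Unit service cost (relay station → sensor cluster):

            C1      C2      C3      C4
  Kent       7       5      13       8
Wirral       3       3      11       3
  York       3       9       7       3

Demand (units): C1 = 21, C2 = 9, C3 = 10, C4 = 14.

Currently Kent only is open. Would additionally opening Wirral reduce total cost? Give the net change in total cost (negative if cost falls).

Current service cost with {Kent}: 434.
Adding Wirral: each sensor cluster re-picks its cheapest; new service cost 242, saving 192.
Extra fixed cost: 263. Net change = 263 − 192 = 71.
(Totals: 533 → 604.)

No — net change +71 (cost rises by 71).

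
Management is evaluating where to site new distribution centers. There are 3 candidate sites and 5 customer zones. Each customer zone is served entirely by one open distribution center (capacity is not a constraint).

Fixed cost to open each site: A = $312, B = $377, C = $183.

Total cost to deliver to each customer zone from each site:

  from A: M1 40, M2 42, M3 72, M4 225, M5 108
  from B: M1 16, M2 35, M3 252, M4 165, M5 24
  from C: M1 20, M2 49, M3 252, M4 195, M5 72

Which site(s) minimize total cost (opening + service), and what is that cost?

For any fixed open set, each customer zone goes to its cheapest open site; total = fixed + service.
{C}: M1→C 20, M2→C 49, M3→C 252, M4→C 195, M5→C 72. Service 588; fixed 183; total 771.
{A}: M1→A 40, M2→A 42, M3→A 72, M4→A 225, M5→A 108. Service 487; fixed 312; total 799.
{B}: M1→B 16, M2→B 35, M3→B 252, M4→B 165, M5→B 24. Service 492; fixed 377; total 869.
{A, B, C}: M1→B 16, M2→B 35, M3→A 72, M4→B 165, M5→B 24. Service 312; fixed 872; total 1184.
No other subset beats 771.

Open C only; minimum total cost 771.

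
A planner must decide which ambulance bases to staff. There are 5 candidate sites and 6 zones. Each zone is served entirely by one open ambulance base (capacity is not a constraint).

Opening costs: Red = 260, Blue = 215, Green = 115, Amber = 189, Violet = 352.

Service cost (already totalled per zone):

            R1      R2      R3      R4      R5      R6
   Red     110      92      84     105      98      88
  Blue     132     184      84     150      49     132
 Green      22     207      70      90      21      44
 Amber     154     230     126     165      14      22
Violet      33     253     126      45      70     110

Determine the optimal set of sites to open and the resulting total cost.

Open Green only; minimum total cost 569.

For any fixed open set, each zone goes to its cheapest open site; total = fixed + service.
{Green}: R1→Green 22, R2→Green 207, R3→Green 70, R4→Green 90, R5→Green 21, R6→Green 44. Service 454; fixed 115; total 569.
{Red, Green}: service 339 + fixed 375 = 714
{Green, Amber}: service 425 + fixed 304 = 729
{Red, Blue, Green, Amber, Violet}: service 265 + fixed 1131 = 1396
No other subset beats 569.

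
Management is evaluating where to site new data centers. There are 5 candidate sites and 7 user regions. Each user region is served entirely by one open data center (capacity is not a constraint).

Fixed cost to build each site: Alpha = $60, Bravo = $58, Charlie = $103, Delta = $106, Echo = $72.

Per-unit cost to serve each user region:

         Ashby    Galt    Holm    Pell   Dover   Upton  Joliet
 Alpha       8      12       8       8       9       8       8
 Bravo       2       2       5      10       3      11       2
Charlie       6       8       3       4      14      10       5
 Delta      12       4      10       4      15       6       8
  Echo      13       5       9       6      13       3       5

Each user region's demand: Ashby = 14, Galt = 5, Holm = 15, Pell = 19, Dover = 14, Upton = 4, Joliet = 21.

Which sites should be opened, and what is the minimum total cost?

For any fixed open set, each user region goes to its cheapest open site; total = fixed + service.
{Bravo, Charlie}: Ashby→Bravo 2·14=28, Galt→Bravo 2·5=10, Holm→Charlie 3·15=45, Pell→Charlie 4·19=76, Dover→Bravo 3·14=42, Upton→Charlie 10·4=40, Joliet→Bravo 2·21=42. Service 283; fixed 161; total 444.
{Bravo, Echo}: Ashby→Bravo 2·14=28, Galt→Bravo 2·5=10, Holm→Bravo 5·15=75, Pell→Echo 6·19=114, Dover→Bravo 3·14=42, Upton→Echo 3·4=12, Joliet→Bravo 2·21=42. Service 323; fixed 130; total 453.
{Bravo, Delta}: service 297 + fixed 164 = 461
{Alpha, Bravo, Charlie, Delta, Echo}: service 255 + fixed 399 = 654
No other subset beats 444.

Open Bravo and Charlie; minimum total cost 444.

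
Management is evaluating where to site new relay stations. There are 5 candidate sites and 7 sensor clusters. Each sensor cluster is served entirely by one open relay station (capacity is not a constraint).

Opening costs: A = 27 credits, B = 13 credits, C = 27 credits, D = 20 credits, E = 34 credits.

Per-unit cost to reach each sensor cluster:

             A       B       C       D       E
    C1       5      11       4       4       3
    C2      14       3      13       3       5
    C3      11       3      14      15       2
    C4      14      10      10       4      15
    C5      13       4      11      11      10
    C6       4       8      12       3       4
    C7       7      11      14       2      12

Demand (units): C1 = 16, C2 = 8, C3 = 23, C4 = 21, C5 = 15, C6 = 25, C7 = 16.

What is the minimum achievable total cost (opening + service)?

For any fixed open set, each sensor cluster goes to its cheapest open site; total = fixed + service.
{B, D, E}: C1→E 3·16=48, C2→B 3·8=24, C3→E 2·23=46, C4→D 4·21=84, C5→B 4·15=60, C6→D 3·25=75, C7→D 2·16=32. Service 369; fixed 67; total 436.
{B, D}: C1→D 4·16=64, C2→B 3·8=24, C3→B 3·23=69, C4→D 4·21=84, C5→B 4·15=60, C6→D 3·25=75, C7→D 2·16=32. Service 408; fixed 33; total 441.
{A, B, D, E}: service 369 + fixed 94 = 463
{A, B, C, D, E}: service 369 + fixed 121 = 490
No other subset beats 436.

Minimum total cost: 436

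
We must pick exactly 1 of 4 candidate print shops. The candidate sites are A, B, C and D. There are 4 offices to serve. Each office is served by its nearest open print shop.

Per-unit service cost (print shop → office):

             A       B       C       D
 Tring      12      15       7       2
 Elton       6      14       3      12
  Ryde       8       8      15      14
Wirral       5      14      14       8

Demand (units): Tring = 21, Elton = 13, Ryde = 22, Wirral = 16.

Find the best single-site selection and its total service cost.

With exactly 1 open, each office uses its cheapest among the chosen.
{A}: Tring→A 12·21=252, Elton→A 6·13=78, Ryde→A 8·22=176, Wirral→A 5·16=80. Service cost 586.
{D}: service cost 634
{C}: service cost 740
Among all 4 size-1 choices, {A} is lowest.

Choose A only; total service cost 586.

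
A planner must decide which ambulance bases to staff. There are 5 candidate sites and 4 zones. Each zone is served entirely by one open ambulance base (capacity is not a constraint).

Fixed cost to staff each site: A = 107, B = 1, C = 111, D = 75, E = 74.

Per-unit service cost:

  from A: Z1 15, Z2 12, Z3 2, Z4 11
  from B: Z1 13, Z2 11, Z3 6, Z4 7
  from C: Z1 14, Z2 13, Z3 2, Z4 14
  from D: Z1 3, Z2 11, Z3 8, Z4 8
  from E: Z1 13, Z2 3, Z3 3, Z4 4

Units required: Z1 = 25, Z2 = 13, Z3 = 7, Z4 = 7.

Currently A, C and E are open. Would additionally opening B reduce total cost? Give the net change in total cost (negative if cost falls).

No — net change +1 (cost rises by 1).

Current service cost with {A, C, E}: 406.
Adding B: each zone re-picks its cheapest; new service cost 406, saving 0.
Extra fixed cost: 1. Net change = 1 − 0 = 1.
(Totals: 698 → 699.)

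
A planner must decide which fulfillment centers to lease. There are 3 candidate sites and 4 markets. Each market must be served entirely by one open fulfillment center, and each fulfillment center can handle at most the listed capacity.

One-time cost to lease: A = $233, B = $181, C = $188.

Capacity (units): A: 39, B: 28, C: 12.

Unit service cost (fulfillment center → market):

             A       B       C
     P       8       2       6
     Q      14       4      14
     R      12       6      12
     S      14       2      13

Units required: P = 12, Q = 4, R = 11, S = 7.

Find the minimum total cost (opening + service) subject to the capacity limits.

Open {B, C}: P→C 6·12=72, Q→B 4·4=16, R→B 6·11=66, S→B 2·7=14.
Loads: B carries 22/28, C carries 12/12. Service 168; fixed 369; total 537.
Next best feasible plan costs 555.

Minimum total cost: 537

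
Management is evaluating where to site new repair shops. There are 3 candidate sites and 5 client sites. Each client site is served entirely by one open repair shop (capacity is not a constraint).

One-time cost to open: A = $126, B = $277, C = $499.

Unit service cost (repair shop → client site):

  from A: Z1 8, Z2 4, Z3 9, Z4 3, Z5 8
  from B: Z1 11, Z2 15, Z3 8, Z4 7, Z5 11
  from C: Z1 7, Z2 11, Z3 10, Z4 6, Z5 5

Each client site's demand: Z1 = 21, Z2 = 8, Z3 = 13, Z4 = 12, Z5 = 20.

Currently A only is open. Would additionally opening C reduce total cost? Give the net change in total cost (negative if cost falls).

No — net change +418 (cost rises by 418).

Current service cost with {A}: 513.
Adding C: each client site re-picks its cheapest; new service cost 432, saving 81.
Extra fixed cost: 499. Net change = 499 − 81 = 418.
(Totals: 639 → 1057.)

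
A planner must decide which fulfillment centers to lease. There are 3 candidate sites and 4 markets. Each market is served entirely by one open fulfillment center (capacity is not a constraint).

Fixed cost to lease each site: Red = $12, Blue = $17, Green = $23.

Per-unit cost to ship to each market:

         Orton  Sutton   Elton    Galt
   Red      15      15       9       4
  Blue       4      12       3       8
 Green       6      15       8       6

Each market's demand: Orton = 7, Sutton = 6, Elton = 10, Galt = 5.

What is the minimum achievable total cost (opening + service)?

Minimum total cost: 179

For any fixed open set, each market goes to its cheapest open site; total = fixed + service.
{Red, Blue}: Orton→Blue 4·7=28, Sutton→Blue 12·6=72, Elton→Blue 3·10=30, Galt→Red 4·5=20. Service 150; fixed 29; total 179.
{Blue}: Orton→Blue 4·7=28, Sutton→Blue 12·6=72, Elton→Blue 3·10=30, Galt→Blue 8·5=40. Service 170; fixed 17; total 187.
{Blue, Green}: Orton→Blue 4·7=28, Sutton→Blue 12·6=72, Elton→Blue 3·10=30, Galt→Green 6·5=30. Service 160; fixed 40; total 200.
{Red, Blue, Green}: Orton→Blue 4·7=28, Sutton→Blue 12·6=72, Elton→Blue 3·10=30, Galt→Red 4·5=20. Service 150; fixed 52; total 202.
No other subset beats 179.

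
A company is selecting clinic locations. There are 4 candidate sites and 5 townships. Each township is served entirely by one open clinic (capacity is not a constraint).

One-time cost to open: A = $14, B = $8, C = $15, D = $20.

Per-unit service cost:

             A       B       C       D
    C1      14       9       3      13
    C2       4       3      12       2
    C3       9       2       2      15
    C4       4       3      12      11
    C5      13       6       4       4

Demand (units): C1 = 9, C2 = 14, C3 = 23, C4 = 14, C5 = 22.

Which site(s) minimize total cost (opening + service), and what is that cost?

For any fixed open set, each township goes to its cheapest open site; total = fixed + service.
{B, C}: C1→C 3·9=27, C2→B 3·14=42, C3→B 2·23=46, C4→B 3·14=42, C5→C 4·22=88. Service 245; fixed 23; total 268.
{B, C, D}: service 231 + fixed 43 = 274
{A, B, C}: C1→C 3·9=27, C2→B 3·14=42, C3→B 2·23=46, C4→B 3·14=42, C5→C 4·22=88. Service 245; fixed 37; total 282.
{A, B, C, D}: C1→C 3·9=27, C2→D 2·14=28, C3→B 2·23=46, C4→B 3·14=42, C5→C 4·22=88. Service 231; fixed 57; total 288.
No other subset beats 268.

Open B and C; minimum total cost 268.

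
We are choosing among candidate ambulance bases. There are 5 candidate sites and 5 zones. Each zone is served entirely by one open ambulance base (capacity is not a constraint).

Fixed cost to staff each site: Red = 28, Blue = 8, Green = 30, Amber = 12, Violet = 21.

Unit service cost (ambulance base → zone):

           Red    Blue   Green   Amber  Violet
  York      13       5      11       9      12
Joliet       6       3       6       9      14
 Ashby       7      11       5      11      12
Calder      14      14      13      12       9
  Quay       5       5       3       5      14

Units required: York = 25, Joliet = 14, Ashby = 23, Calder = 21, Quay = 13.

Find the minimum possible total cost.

Minimum total cost: 569

For any fixed open set, each zone goes to its cheapest open site; total = fixed + service.
{Blue, Green, Violet}: York→Blue 5·25=125, Joliet→Blue 3·14=42, Ashby→Green 5·23=115, Calder→Violet 9·21=189, Quay→Green 3·13=39. Service 510; fixed 59; total 569.
{Blue, Green, Amber, Violet}: service 510 + fixed 71 = 581
{Red, Blue, Green, Violet}: service 510 + fixed 87 = 597
{Red, Blue, Green, Amber, Violet}: service 510 + fixed 99 = 609
No other subset beats 569.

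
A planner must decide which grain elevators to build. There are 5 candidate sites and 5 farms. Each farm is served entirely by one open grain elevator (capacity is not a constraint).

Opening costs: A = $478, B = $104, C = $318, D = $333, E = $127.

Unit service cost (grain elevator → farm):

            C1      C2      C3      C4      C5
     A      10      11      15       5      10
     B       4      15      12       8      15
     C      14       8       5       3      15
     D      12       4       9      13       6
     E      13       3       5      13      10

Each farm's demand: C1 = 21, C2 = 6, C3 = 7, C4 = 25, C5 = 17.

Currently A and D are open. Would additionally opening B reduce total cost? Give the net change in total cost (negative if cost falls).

Yes — net change −22 (cost falls by 22).

Current service cost with {A, D}: 524.
Adding B: each farm re-picks its cheapest; new service cost 398, saving 126.
Extra fixed cost: 104. Net change = 104 − 126 = -22.
(Totals: 1335 → 1313.)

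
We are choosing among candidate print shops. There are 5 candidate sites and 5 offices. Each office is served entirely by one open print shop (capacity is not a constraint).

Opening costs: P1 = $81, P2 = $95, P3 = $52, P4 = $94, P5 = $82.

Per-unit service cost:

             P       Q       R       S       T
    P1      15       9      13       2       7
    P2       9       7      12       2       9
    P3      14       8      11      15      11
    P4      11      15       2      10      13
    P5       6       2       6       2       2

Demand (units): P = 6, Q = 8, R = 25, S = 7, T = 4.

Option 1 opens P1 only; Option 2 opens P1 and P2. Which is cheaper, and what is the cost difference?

Option 1 is cheaper by 18.

Option 1: {P1}: P→P1 15·6=90, Q→P1 9·8=72, R→P1 13·25=325, S→P1 2·7=14, T→P1 7·4=28. Service 529; fixed 81; total 610.
Option 2: {P1, P2}: P→P2 9·6=54, Q→P2 7·8=56, R→P2 12·25=300, S→P1 2·7=14, T→P1 7·4=28. Service 452; fixed 176; total 628.
Difference: |610 − 628| = 18.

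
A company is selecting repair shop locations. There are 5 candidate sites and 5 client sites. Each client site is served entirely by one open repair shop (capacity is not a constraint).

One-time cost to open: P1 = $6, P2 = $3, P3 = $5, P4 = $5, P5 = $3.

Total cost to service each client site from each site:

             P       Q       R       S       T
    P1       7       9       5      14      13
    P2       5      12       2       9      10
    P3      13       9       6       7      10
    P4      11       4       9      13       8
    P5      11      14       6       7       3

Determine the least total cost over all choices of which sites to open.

Minimum total cost: 32

For any fixed open set, each client site goes to its cheapest open site; total = fixed + service.
{P2, P4, P5}: P→P2 5, Q→P4 4, R→P2 2, S→P5 7, T→P5 3. Service 21; fixed 11; total 32.
{P2, P5}: service 29 + fixed 6 = 35
{P2, P4}: service 28 + fixed 8 = 36
{P1, P2, P3, P4, P5}: P→P2 5, Q→P4 4, R→P2 2, S→P3 7, T→P5 3. Service 21; fixed 22; total 43.
No other subset beats 32.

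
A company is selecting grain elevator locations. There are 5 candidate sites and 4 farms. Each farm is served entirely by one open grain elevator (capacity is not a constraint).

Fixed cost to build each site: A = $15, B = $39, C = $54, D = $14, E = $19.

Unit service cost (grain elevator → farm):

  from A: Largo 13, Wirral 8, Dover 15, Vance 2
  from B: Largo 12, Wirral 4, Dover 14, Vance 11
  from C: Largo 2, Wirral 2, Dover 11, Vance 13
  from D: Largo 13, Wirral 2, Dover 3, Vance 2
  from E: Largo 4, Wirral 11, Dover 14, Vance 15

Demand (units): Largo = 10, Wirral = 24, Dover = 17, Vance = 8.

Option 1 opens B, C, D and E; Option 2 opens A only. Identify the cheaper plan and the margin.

Option 1 is cheaper by 347.

Option 1: {B, C, D, E}: Largo→C 2·10=20, Wirral→C 2·24=48, Dover→D 3·17=51, Vance→D 2·8=16. Service 135; fixed 126; total 261.
Option 2: {A}: Largo→A 13·10=130, Wirral→A 8·24=192, Dover→A 15·17=255, Vance→A 2·8=16. Service 593; fixed 15; total 608.
Difference: |261 − 608| = 347.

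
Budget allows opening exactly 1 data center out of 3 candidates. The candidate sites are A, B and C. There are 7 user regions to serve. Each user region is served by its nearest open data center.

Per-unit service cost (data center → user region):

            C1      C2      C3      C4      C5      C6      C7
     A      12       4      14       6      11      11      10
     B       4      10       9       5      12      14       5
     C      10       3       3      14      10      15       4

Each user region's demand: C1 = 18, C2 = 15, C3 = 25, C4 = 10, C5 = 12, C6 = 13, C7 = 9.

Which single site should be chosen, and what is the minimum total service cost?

With exactly 1 open, each user region uses its cheapest among the chosen.
{C}: C1→C 10·18=180, C2→C 3·15=45, C3→C 3·25=75, C4→C 14·10=140, C5→C 10·12=120, C6→C 15·13=195, C7→C 4·9=36. Service cost 791.
{B}: service cost 868
{A}: service cost 1051
Among all 3 size-1 choices, {C} is lowest.

Choose C only; total service cost 791.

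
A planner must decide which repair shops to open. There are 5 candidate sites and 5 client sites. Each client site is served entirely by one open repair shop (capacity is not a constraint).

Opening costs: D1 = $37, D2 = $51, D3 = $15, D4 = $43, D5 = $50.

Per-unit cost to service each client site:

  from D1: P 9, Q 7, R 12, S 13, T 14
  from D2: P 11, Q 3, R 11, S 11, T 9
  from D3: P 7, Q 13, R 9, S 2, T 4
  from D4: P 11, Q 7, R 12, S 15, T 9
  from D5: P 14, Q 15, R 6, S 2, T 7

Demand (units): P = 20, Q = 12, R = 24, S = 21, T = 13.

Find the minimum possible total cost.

Minimum total cost: 530

For any fixed open set, each client site goes to its cheapest open site; total = fixed + service.
{D2, D3, D5}: P→D3 7·20=140, Q→D2 3·12=36, R→D5 6·24=144, S→D3 2·21=42, T→D3 4·13=52. Service 414; fixed 116; total 530.
{D2, D3}: P→D3 7·20=140, Q→D2 3·12=36, R→D3 9·24=216, S→D3 2·21=42, T→D3 4·13=52. Service 486; fixed 66; total 552.
{D1, D3, D5}: P→D3 7·20=140, Q→D1 7·12=84, R→D5 6·24=144, S→D3 2·21=42, T→D3 4·13=52. Service 462; fixed 102; total 564.
{D1, D2, D3, D4, D5}: P→D3 7·20=140, Q→D2 3·12=36, R→D5 6·24=144, S→D3 2·21=42, T→D3 4·13=52. Service 414; fixed 196; total 610.
No other subset beats 530.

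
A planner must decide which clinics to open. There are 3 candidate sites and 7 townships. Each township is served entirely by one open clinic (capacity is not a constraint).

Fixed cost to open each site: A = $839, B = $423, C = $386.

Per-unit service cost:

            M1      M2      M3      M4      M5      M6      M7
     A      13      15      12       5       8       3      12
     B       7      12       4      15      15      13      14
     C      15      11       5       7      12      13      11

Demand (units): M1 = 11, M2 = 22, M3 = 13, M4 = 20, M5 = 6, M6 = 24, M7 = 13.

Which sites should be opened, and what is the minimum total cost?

For any fixed open set, each township goes to its cheapest open site; total = fixed + service.
{C}: M1→C 15·11=165, M2→C 11·22=242, M3→C 5·13=65, M4→C 7·20=140, M5→C 12·6=72, M6→C 13·24=312, M7→C 11·13=143. Service 1139; fixed 386; total 1525.
{B}: service 1277 + fixed 423 = 1700
{A}: M1→A 13·11=143, M2→A 15·22=330, M3→A 12·13=156, M4→A 5·20=100, M5→A 8·6=48, M6→A 3·24=72, M7→A 12·13=156. Service 1005; fixed 839; total 1844.
{A, B, C}: service 734 + fixed 1648 = 2382
No other subset beats 1525.

Open C only; minimum total cost 1525.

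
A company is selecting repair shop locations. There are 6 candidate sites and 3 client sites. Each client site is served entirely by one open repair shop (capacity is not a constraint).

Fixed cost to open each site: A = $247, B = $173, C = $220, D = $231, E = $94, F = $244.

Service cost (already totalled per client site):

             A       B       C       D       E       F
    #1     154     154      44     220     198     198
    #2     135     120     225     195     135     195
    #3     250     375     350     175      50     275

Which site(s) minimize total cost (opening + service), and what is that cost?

For any fixed open set, each client site goes to its cheapest open site; total = fixed + service.
{E}: #1→E 198, #2→E 135, #3→E 50. Service 383; fixed 94; total 477.
{C, E}: service 229 + fixed 314 = 543
{B, E}: #1→B 154, #2→B 120, #3→E 50. Service 324; fixed 267; total 591.
{A, B, C, D, E, F}: #1→C 44, #2→B 120, #3→E 50. Service 214; fixed 1209; total 1423.
No other subset beats 477.

Open E only; minimum total cost 477.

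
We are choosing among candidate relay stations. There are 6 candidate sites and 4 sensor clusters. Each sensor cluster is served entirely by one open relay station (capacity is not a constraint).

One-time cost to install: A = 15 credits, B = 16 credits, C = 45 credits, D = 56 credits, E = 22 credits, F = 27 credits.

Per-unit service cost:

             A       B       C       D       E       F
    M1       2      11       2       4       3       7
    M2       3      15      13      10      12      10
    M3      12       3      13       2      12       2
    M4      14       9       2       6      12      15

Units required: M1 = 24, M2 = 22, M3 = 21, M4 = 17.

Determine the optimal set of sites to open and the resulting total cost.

For any fixed open set, each sensor cluster goes to its cheapest open site; total = fixed + service.
{A, C, F}: M1→A 2·24=48, M2→A 3·22=66, M3→F 2·21=42, M4→C 2·17=34. Service 190; fixed 87; total 277.
{A, B, C}: service 211 + fixed 76 = 287
{A, B, C, F}: service 190 + fixed 103 = 293
{A, B, C, D, E, F}: M1→A 2·24=48, M2→A 3·22=66, M3→D 2·21=42, M4→C 2·17=34. Service 190; fixed 181; total 371.
No other subset beats 277.

Open A, C and F; minimum total cost 277.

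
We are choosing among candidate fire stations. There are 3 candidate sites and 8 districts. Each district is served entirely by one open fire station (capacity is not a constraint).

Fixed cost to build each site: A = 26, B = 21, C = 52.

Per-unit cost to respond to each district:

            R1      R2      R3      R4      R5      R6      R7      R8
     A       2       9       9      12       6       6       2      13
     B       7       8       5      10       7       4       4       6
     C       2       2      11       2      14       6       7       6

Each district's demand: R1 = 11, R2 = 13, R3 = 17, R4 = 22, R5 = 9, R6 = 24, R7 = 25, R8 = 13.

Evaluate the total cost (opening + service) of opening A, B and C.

Each district is assigned to its cheapest site among the open ones.
{A, B, C}: R1→A 2·11=22, R2→C 2·13=26, R3→B 5·17=85, R4→C 2·22=44, R5→A 6·9=54, R6→B 4·24=96, R7→A 2·25=50, R8→B 6·13=78. Service 455; fixed 99; total 554.

Total cost: 554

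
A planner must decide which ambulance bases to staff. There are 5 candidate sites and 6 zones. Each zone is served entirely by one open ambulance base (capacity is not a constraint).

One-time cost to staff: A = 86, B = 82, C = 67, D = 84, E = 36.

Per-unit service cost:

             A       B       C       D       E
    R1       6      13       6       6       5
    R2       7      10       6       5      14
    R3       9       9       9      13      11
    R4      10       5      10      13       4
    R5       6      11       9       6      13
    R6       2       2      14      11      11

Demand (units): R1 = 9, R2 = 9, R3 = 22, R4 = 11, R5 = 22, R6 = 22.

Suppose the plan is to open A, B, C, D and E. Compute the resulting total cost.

Total cost: 863

Each zone is assigned to its cheapest site among the open ones.
{A, B, C, D, E}: R1→E 5·9=45, R2→D 5·9=45, R3→A 9·22=198, R4→E 4·11=44, R5→A 6·22=132, R6→A 2·22=44. Service 508; fixed 355; total 863.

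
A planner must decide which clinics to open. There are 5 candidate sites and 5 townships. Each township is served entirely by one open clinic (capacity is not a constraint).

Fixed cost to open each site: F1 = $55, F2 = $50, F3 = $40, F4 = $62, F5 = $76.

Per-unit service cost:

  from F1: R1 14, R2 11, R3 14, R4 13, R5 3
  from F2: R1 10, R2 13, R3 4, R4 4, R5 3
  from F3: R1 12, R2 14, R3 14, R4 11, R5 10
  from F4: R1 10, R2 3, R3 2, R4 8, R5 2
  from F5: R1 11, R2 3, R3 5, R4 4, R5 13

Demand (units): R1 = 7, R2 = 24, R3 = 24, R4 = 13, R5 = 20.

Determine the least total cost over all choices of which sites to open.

Minimum total cost: 394

For any fixed open set, each township goes to its cheapest open site; total = fixed + service.
{F2, F4}: R1→F2 10·7=70, R2→F4 3·24=72, R3→F4 2·24=48, R4→F2 4·13=52, R5→F4 2·20=40. Service 282; fixed 112; total 394.
{F4}: R1→F4 10·7=70, R2→F4 3·24=72, R3→F4 2·24=48, R4→F4 8·13=104, R5→F4 2·20=40. Service 334; fixed 62; total 396.
{F4, F5}: service 282 + fixed 138 = 420
{F1, F2, F3, F4, F5}: service 282 + fixed 283 = 565
No other subset beats 394.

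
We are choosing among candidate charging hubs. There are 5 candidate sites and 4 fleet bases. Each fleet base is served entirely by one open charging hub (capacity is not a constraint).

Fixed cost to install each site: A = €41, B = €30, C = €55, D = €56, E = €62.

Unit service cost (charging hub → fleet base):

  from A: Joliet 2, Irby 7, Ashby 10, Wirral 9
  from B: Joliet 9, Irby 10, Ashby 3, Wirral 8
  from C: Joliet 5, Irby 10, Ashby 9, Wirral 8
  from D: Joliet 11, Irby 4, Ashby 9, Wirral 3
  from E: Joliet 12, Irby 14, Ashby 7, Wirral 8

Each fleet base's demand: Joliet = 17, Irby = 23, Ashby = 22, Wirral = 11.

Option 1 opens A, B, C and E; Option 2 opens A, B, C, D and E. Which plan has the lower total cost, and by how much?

Option 2 is cheaper by 68.

Option 1: {A, B, C, E}: Joliet→A 2·17=34, Irby→A 7·23=161, Ashby→B 3·22=66, Wirral→B 8·11=88. Service 349; fixed 188; total 537.
Option 2: {A, B, C, D, E}: Joliet→A 2·17=34, Irby→D 4·23=92, Ashby→B 3·22=66, Wirral→D 3·11=33. Service 225; fixed 244; total 469.
Difference: |537 − 469| = 68.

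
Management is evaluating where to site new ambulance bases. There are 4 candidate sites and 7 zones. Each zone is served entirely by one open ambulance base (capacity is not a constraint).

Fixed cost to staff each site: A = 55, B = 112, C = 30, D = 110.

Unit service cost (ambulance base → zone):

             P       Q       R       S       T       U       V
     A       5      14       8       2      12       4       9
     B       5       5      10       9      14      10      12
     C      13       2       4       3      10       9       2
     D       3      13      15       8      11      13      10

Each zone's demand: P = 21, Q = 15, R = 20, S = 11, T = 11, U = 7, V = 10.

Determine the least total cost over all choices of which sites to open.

For any fixed open set, each zone goes to its cheapest open site; total = fixed + service.
{A, C}: P→A 5·21=105, Q→C 2·15=30, R→C 4·20=80, S→A 2·11=22, T→C 10·11=110, U→A 4·7=28, V→C 2·10=20. Service 395; fixed 85; total 480.
{C, D}: service 399 + fixed 140 = 539
{A, C, D}: P→D 3·21=63, Q→C 2·15=30, R→C 4·20=80, S→A 2·11=22, T→C 10·11=110, U→A 4·7=28, V→C 2·10=20. Service 353; fixed 195; total 548.
{A, B, C, D}: P→D 3·21=63, Q→C 2·15=30, R→C 4·20=80, S→A 2·11=22, T→C 10·11=110, U→A 4·7=28, V→C 2·10=20. Service 353; fixed 307; total 660.
(All 15 nonempty subsets were checked; A and C is lowest.)

Minimum total cost: 480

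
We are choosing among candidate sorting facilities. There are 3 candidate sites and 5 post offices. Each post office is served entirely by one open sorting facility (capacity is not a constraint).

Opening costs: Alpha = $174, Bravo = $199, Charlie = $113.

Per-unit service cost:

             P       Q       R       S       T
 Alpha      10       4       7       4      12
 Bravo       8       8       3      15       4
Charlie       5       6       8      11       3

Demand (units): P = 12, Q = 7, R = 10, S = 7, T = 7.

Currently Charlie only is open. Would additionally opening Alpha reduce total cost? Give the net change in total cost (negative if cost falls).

Current service cost with {Charlie}: 280.
Adding Alpha: each post office re-picks its cheapest; new service cost 207, saving 73.
Extra fixed cost: 174. Net change = 174 − 73 = 101.
(Totals: 393 → 494.)

No — net change +101 (cost rises by 101).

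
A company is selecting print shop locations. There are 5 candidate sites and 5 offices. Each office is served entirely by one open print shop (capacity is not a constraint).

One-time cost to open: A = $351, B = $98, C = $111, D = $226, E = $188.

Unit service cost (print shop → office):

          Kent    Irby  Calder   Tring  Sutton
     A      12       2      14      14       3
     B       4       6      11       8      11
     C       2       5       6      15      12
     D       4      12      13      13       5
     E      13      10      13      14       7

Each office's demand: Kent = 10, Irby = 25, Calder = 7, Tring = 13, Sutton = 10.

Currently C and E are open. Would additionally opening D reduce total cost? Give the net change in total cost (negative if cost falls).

No — net change +193 (cost rises by 193).

Current service cost with {C, E}: 439.
Adding D: each office re-picks its cheapest; new service cost 406, saving 33.
Extra fixed cost: 226. Net change = 226 − 33 = 193.
(Totals: 738 → 931.)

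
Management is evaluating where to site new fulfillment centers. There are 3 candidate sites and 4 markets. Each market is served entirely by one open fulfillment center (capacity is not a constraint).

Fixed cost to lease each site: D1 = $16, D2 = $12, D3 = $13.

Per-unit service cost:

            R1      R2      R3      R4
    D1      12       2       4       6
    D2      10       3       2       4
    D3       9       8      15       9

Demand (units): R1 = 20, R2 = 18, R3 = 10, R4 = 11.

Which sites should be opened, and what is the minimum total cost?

Open D1, D2 and D3; minimum total cost 321.

For any fixed open set, each market goes to its cheapest open site; total = fixed + service.
{D1, D2, D3}: R1→D3 9·20=180, R2→D1 2·18=36, R3→D2 2·10=20, R4→D2 4·11=44. Service 280; fixed 41; total 321.
{D2, D3}: R1→D3 9·20=180, R2→D2 3·18=54, R3→D2 2·10=20, R4→D2 4·11=44. Service 298; fixed 25; total 323.
{D1, D2}: R1→D2 10·20=200, R2→D1 2·18=36, R3→D2 2·10=20, R4→D2 4·11=44. Service 300; fixed 28; total 328.
{D2}: R1→D2 10·20=200, R2→D2 3·18=54, R3→D2 2·10=20, R4→D2 4·11=44. Service 318; fixed 12; total 330.
No other subset beats 321.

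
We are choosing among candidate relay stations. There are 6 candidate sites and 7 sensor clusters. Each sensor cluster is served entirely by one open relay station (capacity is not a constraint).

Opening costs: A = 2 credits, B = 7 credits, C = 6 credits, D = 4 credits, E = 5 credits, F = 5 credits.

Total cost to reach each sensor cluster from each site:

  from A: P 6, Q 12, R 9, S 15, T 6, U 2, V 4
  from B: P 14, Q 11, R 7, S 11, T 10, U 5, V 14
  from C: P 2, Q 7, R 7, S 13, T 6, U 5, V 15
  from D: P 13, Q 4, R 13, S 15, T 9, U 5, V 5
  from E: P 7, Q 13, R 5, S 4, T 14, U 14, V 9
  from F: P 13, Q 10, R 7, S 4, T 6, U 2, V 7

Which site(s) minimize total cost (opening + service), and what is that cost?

Open A, D and E; minimum total cost 42.

For any fixed open set, each sensor cluster goes to its cheapest open site; total = fixed + service.
{A, D, E}: P→A 6, Q→D 4, R→E 5, S→E 4, T→A 6, U→A 2, V→A 4. Service 31; fixed 11; total 42.
{A, C, E}: P→C 2, Q→C 7, R→E 5, S→E 4, T→A 6, U→A 2, V→A 4. Service 30; fixed 13; total 43.
{A, C, D, E}: P→C 2, Q→D 4, R→E 5, S→E 4, T→A 6, U→A 2, V→A 4. Service 27; fixed 17; total 44.
{A, B, C, D, E, F}: service 27 + fixed 29 = 56
No other subset beats 42.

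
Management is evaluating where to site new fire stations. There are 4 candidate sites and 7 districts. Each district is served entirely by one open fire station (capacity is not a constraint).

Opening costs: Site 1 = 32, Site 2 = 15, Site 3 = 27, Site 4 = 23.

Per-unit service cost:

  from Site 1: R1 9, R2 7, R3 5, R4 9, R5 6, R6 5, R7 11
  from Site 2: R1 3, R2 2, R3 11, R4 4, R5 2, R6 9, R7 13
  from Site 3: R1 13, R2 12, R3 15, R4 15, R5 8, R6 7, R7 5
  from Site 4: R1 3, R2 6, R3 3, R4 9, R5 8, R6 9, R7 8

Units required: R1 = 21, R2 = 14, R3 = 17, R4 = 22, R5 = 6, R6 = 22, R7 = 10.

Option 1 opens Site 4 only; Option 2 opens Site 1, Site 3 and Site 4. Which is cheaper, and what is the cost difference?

Option 1: {Site 4}: R1→Site 4 3·21=63, R2→Site 4 6·14=84, R3→Site 4 3·17=51, R4→Site 4 9·22=198, R5→Site 4 8·6=48, R6→Site 4 9·22=198, R7→Site 4 8·10=80. Service 722; fixed 23; total 745.
Option 2: {Site 1, Site 3, Site 4}: R1→Site 4 3·21=63, R2→Site 4 6·14=84, R3→Site 4 3·17=51, R4→Site 1 9·22=198, R5→Site 1 6·6=36, R6→Site 1 5·22=110, R7→Site 3 5·10=50. Service 592; fixed 82; total 674.
Difference: |745 − 674| = 71.

Option 2 is cheaper by 71.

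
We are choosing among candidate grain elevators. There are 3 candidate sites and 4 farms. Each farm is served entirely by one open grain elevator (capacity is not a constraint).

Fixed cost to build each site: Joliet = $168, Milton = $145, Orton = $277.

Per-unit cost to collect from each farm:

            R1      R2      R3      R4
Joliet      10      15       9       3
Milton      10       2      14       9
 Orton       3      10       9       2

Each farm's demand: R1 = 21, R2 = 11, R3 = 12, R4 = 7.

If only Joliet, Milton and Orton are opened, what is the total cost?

Each farm is assigned to its cheapest site among the open ones.
{Joliet, Milton, Orton}: R1→Orton 3·21=63, R2→Milton 2·11=22, R3→Joliet 9·12=108, R4→Orton 2·7=14. Service 207; fixed 590; total 797.

Total cost: 797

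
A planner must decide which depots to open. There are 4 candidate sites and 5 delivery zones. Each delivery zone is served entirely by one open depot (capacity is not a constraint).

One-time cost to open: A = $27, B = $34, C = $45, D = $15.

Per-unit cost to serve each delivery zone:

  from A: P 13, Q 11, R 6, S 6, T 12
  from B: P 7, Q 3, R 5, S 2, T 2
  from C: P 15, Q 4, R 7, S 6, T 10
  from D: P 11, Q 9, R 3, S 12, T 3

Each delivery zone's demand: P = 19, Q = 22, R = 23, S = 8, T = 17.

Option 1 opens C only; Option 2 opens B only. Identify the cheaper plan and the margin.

Option 1: {C}: P→C 15·19=285, Q→C 4·22=88, R→C 7·23=161, S→C 6·8=48, T→C 10·17=170. Service 752; fixed 45; total 797.
Option 2: {B}: P→B 7·19=133, Q→B 3·22=66, R→B 5·23=115, S→B 2·8=16, T→B 2·17=34. Service 364; fixed 34; total 398.
Difference: |797 − 398| = 399.

Option 2 is cheaper by 399.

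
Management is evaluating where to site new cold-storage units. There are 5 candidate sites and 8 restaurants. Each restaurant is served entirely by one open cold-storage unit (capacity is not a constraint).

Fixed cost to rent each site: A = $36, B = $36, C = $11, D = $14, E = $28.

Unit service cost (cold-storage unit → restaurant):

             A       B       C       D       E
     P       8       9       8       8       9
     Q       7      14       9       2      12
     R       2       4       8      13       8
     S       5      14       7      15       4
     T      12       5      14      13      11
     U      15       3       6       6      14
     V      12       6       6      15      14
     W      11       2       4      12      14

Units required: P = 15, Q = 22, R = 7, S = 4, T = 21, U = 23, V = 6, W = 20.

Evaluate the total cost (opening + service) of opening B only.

Total cost: 813

Each restaurant is assigned to its cheapest site among the open ones.
{B}: P→B 9·15=135, Q→B 14·22=308, R→B 4·7=28, S→B 14·4=56, T→B 5·21=105, U→B 3·23=69, V→B 6·6=36, W→B 2·20=40. Service 777; fixed 36; total 813.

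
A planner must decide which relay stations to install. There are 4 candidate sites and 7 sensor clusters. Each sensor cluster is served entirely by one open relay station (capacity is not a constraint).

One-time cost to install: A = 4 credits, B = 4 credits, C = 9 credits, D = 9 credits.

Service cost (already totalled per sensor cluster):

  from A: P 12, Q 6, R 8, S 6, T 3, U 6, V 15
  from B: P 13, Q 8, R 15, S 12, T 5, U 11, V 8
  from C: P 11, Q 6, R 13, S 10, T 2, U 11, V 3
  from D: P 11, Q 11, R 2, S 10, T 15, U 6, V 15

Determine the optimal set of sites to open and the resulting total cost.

For any fixed open set, each sensor cluster goes to its cheapest open site; total = fixed + service.
{A, C}: P→C 11, Q→A 6, R→A 8, S→A 6, T→C 2, U→A 6, V→C 3. Service 42; fixed 13; total 55.
{A, B}: service 49 + fixed 8 = 57
{A, C, D}: P→C 11, Q→A 6, R→D 2, S→A 6, T→C 2, U→A 6, V→C 3. Service 36; fixed 22; total 58.
{A, B, C, D}: P→C 11, Q→A 6, R→D 2, S→A 6, T→C 2, U→A 6, V→C 3. Service 36; fixed 26; total 62.
No other subset beats 55.

Open A and C; minimum total cost 55.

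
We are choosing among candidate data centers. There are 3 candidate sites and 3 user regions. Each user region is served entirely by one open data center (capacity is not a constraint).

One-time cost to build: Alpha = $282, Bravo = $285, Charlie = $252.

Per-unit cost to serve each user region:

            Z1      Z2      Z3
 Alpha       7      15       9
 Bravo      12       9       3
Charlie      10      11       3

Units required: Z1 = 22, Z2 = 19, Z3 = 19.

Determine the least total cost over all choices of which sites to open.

Minimum total cost: 738

For any fixed open set, each user region goes to its cheapest open site; total = fixed + service.
{Charlie}: Z1→Charlie 10·22=220, Z2→Charlie 11·19=209, Z3→Charlie 3·19=57. Service 486; fixed 252; total 738.
{Bravo}: service 492 + fixed 285 = 777
{Alpha}: service 610 + fixed 282 = 892
{Alpha, Bravo, Charlie}: Z1→Alpha 7·22=154, Z2→Bravo 9·19=171, Z3→Bravo 3·19=57. Service 382; fixed 819; total 1201.
(All 7 nonempty subsets were checked; Charlie only is lowest.)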